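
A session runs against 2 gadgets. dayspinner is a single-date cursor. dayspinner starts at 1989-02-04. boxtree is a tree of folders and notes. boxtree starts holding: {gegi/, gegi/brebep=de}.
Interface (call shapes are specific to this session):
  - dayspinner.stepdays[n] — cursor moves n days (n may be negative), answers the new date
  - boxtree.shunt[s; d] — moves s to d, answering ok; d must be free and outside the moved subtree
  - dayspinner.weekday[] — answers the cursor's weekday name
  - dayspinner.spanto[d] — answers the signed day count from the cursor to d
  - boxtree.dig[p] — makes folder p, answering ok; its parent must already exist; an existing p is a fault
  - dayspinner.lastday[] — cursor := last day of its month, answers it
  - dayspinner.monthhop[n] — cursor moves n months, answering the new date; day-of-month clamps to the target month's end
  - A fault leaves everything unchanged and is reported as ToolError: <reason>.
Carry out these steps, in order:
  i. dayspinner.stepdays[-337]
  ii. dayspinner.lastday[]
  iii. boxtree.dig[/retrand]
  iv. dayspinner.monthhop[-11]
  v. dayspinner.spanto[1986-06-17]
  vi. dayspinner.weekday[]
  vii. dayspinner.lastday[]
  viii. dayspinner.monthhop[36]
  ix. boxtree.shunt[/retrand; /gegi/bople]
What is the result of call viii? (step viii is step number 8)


Answer: 1990-04-30

Derivation:
;; dayspinner.stepdays(-337) : 1988-03-04
;; dayspinner.lastday() : 1988-03-31
;; boxtree.dig(/retrand) : ok
;; dayspinner.monthhop(-11) : 1987-04-30
;; dayspinner.spanto(1986-06-17) : -317
;; dayspinner.weekday() : Thursday
;; dayspinner.lastday() : 1987-04-30
;; dayspinner.monthhop(36) : 1990-04-30
;; boxtree.shunt(/retrand, /gegi/bople) : ok


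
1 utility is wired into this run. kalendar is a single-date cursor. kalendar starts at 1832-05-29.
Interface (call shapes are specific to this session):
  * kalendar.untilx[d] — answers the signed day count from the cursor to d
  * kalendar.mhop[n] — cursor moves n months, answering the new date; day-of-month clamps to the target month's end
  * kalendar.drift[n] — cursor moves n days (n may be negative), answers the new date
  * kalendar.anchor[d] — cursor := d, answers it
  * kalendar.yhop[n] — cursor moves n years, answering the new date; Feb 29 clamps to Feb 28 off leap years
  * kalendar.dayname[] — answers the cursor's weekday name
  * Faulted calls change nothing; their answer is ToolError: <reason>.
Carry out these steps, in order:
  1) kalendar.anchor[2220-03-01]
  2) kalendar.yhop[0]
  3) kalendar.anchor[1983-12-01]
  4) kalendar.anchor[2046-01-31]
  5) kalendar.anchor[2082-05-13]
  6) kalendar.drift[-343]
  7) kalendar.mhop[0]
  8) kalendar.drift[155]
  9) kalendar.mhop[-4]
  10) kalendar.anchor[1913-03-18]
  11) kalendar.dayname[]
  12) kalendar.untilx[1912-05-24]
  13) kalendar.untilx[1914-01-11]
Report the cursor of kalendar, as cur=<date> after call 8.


Answer: cur=2081-11-06

Derivation:
I run kalendar.anchor using d→2220-03-01, and get 2220-03-01.
I invoke kalendar.yhop using n→0, — result: 2220-03-01.
Next I call kalendar.anchor using d→1983-12-01, → 1983-12-01.
I invoke kalendar.anchor using d→2046-01-31, and get 2046-01-31.
I call kalendar.anchor using d→2082-05-13, which returns 2082-05-13.
I run kalendar.drift using n→-343, and see 2081-06-04.
I call kalendar.mhop using n→0, — result: 2081-06-04.
Using kalendar.drift using n→155: 2081-11-06.
Then kalendar.mhop using n→-4, — result: 2081-07-06.
Next I call kalendar.anchor using d→1913-03-18, → 1913-03-18.
Invoking kalendar.dayname: Tuesday.
Then kalendar.untilx using d→1912-05-24, and get -298.
Then kalendar.untilx using d→1914-01-11, → 299.


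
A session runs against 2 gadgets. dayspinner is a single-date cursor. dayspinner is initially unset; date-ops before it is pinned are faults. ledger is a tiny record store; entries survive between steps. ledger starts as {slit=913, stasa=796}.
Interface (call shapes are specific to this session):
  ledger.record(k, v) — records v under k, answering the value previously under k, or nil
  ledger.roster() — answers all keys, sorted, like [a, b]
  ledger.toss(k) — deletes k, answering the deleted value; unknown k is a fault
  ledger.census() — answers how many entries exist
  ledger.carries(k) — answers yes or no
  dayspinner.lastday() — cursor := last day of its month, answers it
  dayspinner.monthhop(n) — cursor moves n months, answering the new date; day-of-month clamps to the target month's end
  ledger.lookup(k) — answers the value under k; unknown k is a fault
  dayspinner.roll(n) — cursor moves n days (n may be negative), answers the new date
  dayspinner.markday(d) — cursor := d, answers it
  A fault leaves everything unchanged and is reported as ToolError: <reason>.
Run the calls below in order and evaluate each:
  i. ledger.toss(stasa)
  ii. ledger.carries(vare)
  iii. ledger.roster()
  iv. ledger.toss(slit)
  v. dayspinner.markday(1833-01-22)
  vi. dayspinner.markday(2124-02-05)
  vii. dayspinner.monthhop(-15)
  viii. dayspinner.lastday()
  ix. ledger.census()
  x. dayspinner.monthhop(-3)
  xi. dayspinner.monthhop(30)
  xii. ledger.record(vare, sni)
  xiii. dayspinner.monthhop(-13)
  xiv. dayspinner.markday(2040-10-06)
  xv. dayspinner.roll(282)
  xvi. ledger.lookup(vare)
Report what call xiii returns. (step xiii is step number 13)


Answer: 2124-01-28

Derivation:
-> ledger.toss(k→stasa)
<- 796
-> ledger.carries(k→vare)
<- no
-> ledger.roster()
<- [slit]
-> ledger.toss(k→slit)
<- 913
-> dayspinner.markday(d→1833-01-22)
<- 1833-01-22
-> dayspinner.markday(d→2124-02-05)
<- 2124-02-05
-> dayspinner.monthhop(n→-15)
<- 2122-11-05
-> dayspinner.lastday()
<- 2122-11-30
-> ledger.census()
<- 0
-> dayspinner.monthhop(n→-3)
<- 2122-08-30
-> dayspinner.monthhop(n→30)
<- 2125-02-28
-> ledger.record(k→vare, v→sni)
<- nil
-> dayspinner.monthhop(n→-13)
<- 2124-01-28
-> dayspinner.markday(d→2040-10-06)
<- 2040-10-06
-> dayspinner.roll(n→282)
<- 2041-07-15
-> ledger.lookup(k→vare)
<- sni


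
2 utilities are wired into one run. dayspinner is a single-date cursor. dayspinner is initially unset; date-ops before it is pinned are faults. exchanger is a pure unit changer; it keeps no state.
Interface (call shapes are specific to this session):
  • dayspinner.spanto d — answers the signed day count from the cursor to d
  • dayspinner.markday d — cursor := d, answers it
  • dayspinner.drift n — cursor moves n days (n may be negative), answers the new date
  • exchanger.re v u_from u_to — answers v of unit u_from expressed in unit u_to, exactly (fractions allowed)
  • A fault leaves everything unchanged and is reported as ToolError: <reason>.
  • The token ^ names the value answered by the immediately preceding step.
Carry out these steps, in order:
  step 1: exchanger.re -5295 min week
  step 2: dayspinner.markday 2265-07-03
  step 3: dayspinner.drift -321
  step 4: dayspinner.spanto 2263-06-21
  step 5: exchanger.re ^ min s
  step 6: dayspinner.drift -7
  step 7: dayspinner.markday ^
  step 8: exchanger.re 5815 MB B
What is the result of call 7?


Answer: 2264-08-09

Derivation:
-> exchanger.re(v→-5295, u_from→min, u_to→week)
<- -353/672
-> dayspinner.markday(d→2265-07-03)
<- 2265-07-03
-> dayspinner.drift(n→-321)
<- 2264-08-16
-> dayspinner.spanto(d→2263-06-21)
<- -422
-> exchanger.re(v→^, u_from→min, u_to→s)
<- -25320
-> dayspinner.drift(n→-7)
<- 2264-08-09
-> dayspinner.markday(d→^)
<- 2264-08-09
-> exchanger.re(v→5815, u_from→MB, u_to→B)
<- 5815000000


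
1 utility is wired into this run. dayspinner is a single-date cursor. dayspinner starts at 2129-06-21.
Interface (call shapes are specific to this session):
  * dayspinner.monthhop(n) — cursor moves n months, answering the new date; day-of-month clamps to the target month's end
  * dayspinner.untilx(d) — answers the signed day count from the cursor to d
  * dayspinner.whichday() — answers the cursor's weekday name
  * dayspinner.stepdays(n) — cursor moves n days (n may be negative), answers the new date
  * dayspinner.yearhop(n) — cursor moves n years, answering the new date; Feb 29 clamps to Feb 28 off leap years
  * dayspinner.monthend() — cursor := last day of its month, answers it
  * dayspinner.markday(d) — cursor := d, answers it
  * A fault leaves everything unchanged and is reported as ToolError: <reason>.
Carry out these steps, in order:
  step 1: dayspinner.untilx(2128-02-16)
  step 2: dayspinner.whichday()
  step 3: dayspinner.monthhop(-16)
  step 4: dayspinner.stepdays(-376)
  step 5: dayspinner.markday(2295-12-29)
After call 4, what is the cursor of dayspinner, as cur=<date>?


Answer: cur=2127-02-10

Derivation:
>>> untilx d→2128-02-16
= -491
>>> whichday
= Tuesday
>>> monthhop n→-16
= 2128-02-21
>>> stepdays n→-376
= 2127-02-10
>>> markday d→2295-12-29
= 2295-12-29


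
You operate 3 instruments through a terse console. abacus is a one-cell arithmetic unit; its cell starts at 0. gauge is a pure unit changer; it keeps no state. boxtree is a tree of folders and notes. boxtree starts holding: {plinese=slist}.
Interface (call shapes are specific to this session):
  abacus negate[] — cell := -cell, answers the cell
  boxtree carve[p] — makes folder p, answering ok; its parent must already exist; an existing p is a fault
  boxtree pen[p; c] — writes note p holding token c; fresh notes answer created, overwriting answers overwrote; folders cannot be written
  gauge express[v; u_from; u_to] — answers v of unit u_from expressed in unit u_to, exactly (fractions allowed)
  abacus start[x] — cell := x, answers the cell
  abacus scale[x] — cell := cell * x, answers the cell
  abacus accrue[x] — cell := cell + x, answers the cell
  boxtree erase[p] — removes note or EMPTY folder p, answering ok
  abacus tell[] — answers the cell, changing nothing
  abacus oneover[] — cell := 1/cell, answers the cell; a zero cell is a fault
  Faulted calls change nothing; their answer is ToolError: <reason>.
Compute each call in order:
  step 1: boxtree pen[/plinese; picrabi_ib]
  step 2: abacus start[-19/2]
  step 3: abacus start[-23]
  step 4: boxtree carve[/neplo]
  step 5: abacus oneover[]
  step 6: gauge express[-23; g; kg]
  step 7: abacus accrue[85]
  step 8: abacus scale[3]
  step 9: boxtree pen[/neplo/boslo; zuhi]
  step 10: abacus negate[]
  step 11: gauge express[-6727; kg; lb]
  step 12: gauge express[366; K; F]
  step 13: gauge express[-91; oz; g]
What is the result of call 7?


% boxtree pen /plinese picrabi_ib
[out] overwrote
% abacus start -19/2
[out] -19/2
% abacus start -23
[out] -23
% boxtree carve /neplo
[out] ok
% abacus oneover
[out] -1/23
% gauge express -23 g kg
[out] -23/1000
% abacus accrue 85
[out] 1954/23
% abacus scale 3
[out] 5862/23
% boxtree pen /neplo/boslo zuhi
[out] created
% abacus negate
[out] -5862/23
% gauge express -6727 kg lb
[out] -96100000000/6479891
% gauge express 366 K F
[out] 19913/100
% gauge express -91 oz g
[out] -4127690567/1600000

Answer: 1954/23


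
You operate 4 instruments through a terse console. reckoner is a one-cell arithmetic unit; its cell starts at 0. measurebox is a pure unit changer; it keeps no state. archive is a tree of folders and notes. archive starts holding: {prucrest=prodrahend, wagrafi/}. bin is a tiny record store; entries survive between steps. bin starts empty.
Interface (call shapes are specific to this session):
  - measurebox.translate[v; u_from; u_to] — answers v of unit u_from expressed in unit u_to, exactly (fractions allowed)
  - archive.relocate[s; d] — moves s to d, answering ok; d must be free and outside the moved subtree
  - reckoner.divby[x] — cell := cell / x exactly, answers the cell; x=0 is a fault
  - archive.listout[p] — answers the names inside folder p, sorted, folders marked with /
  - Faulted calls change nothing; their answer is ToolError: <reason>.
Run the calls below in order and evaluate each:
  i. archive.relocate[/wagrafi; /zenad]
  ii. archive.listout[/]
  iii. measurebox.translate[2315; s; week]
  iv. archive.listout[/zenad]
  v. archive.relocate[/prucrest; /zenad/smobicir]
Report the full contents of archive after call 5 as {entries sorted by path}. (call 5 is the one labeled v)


Answer: {zenad/, zenad/smobicir=prodrahend}

Derivation:
% archive.relocate(s: /wagrafi, d: /zenad) == ok
% archive.listout(p: /) == [prucrest, zenad/]
% measurebox.translate(v: 2315, u_from: s, u_to: week) == 463/120960
% archive.listout(p: /zenad) == []
% archive.relocate(s: /prucrest, d: /zenad/smobicir) == ok


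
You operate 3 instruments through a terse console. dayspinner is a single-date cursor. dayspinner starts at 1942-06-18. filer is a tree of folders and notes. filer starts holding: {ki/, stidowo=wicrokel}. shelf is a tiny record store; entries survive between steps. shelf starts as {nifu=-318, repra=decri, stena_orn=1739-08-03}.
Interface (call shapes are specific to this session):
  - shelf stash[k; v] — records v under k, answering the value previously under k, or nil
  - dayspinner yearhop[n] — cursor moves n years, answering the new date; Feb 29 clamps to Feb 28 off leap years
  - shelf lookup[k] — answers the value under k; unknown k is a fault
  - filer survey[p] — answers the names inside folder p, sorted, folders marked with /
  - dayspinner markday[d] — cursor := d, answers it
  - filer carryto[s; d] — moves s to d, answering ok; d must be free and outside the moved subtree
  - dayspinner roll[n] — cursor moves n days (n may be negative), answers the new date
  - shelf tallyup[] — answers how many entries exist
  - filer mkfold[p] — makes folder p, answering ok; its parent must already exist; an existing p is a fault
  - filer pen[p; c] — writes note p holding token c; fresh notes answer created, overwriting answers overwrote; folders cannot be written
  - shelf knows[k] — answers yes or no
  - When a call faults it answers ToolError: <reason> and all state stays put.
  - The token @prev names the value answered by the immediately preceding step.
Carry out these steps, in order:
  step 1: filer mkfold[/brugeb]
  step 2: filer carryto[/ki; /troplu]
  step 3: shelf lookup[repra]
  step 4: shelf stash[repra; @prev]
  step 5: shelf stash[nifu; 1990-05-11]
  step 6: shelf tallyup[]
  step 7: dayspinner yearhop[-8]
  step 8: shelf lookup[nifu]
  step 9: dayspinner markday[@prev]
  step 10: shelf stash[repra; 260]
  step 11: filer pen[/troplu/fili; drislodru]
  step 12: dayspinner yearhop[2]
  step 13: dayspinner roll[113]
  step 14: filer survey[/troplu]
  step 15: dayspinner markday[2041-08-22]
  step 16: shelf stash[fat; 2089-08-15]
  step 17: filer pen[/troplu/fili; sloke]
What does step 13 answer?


Answer: 1992-09-01

Derivation:
! 1. filer mkfold(p='/brugeb') -> ok
! 2. filer carryto(s='/ki', d='/troplu') -> ok
! 3. shelf lookup(k='repra') -> decri
! 4. shelf stash(k='repra', v='@prev') -> decri
! 5. shelf stash(k='nifu', v='1990-05-11') -> -318
! 6. shelf tallyup() -> 3
! 7. dayspinner yearhop(n='-8') -> 1934-06-18
! 8. shelf lookup(k='nifu') -> 1990-05-11
! 9. dayspinner markday(d='@prev') -> 1990-05-11
! 10. shelf stash(k='repra', v='260') -> decri
! 11. filer pen(p='/troplu/fili', c='drislodru') -> created
! 12. dayspinner yearhop(n='2') -> 1992-05-11
! 13. dayspinner roll(n='113') -> 1992-09-01
! 14. filer survey(p='/troplu') -> [fili]
! 15. dayspinner markday(d='2041-08-22') -> 2041-08-22
! 16. shelf stash(k='fat', v='2089-08-15') -> nil
! 17. filer pen(p='/troplu/fili', c='sloke') -> overwrote


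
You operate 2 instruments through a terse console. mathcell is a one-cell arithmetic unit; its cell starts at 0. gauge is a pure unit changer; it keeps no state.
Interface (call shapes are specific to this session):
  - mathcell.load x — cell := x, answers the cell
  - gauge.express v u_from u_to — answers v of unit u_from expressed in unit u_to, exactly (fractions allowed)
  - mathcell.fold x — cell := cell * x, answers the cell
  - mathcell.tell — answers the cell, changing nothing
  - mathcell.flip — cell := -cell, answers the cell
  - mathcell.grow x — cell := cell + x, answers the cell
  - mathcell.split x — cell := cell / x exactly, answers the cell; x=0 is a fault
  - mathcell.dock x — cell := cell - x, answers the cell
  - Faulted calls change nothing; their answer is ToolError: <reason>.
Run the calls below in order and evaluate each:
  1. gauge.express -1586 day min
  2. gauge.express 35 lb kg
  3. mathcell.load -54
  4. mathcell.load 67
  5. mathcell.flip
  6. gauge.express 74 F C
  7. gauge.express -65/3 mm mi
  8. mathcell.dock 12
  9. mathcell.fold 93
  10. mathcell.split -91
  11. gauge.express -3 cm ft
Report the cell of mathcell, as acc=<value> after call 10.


>>> gauge.express v: -1586 u_from: day u_to: min
:: -2283840
>>> gauge.express v: 35 u_from: lb u_to: kg
:: 317514659/20000000
>>> mathcell.load x: -54
:: -54
>>> mathcell.load x: 67
:: 67
>>> mathcell.flip
:: -67
>>> gauge.express v: 74 u_from: F u_to: C
:: 70/3
>>> gauge.express v: -65/3 u_from: mm u_to: mi
:: -65/4828032
>>> mathcell.dock x: 12
:: -79
>>> mathcell.fold x: 93
:: -7347
>>> mathcell.split x: -91
:: 7347/91
>>> gauge.express v: -3 u_from: cm u_to: ft
:: -25/254

Answer: acc=7347/91


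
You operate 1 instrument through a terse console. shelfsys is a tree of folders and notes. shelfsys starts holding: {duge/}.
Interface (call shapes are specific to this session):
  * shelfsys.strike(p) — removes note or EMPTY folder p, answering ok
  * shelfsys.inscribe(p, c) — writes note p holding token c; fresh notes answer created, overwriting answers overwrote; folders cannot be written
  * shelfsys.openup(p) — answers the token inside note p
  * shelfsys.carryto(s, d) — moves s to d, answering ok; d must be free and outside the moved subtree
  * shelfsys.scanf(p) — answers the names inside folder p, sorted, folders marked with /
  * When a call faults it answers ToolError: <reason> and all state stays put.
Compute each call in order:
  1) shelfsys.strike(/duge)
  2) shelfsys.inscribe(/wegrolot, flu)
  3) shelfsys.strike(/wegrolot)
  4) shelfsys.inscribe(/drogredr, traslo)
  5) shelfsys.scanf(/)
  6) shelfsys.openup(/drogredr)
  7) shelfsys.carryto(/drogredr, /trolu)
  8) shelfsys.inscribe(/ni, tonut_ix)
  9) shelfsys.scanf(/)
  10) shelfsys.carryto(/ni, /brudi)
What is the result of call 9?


Answer: [ni, trolu]

Derivation:
# 1. strike(p→/duge) == ok
# 2. inscribe(p→/wegrolot, c→flu) == created
# 3. strike(p→/wegrolot) == ok
# 4. inscribe(p→/drogredr, c→traslo) == created
# 5. scanf(p→/) == [drogredr]
# 6. openup(p→/drogredr) == traslo
# 7. carryto(s→/drogredr, d→/trolu) == ok
# 8. inscribe(p→/ni, c→tonut_ix) == created
# 9. scanf(p→/) == [ni, trolu]
# 10. carryto(s→/ni, d→/brudi) == ok


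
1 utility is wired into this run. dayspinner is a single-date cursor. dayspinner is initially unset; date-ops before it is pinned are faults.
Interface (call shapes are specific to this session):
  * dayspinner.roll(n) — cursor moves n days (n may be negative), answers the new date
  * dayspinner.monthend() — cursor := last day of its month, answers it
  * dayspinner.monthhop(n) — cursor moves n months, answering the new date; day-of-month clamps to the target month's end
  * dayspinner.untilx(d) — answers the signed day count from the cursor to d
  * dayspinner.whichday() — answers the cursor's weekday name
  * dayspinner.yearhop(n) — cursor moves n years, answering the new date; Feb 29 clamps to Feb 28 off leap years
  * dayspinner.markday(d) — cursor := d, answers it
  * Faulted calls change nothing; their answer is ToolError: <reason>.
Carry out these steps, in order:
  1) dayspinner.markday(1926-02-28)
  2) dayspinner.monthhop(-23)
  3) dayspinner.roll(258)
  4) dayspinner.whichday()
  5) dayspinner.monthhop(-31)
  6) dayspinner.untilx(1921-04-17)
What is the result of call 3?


Answer: 1924-12-11

Derivation:
Then markday passing d→1926-02-28, which returns 1926-02-28.
I invoke monthhop passing n→-23, and observe 1924-03-28.
Using roll passing n→258, which returns 1924-12-11.
Then whichday, and observe Thursday.
Now I run monthhop passing n→-31: 1922-05-11.
Then untilx passing d→1921-04-17, and observe -389.


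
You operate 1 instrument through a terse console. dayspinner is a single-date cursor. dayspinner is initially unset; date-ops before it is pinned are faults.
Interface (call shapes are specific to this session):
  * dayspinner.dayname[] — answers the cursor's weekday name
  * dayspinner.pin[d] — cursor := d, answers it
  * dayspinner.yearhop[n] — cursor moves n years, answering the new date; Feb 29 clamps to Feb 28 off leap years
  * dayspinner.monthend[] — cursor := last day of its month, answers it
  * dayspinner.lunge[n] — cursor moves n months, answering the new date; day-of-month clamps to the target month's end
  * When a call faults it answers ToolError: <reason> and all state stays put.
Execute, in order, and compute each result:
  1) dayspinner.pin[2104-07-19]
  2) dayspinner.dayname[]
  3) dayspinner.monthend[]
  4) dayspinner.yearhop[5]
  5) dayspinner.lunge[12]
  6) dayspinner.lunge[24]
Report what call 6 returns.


Step: dayspinner.pin[d='2104-07-19']
Result: 2104-07-19
Step: dayspinner.dayname[]
Result: Saturday
Step: dayspinner.monthend[]
Result: 2104-07-31
Step: dayspinner.yearhop[n='5']
Result: 2109-07-31
Step: dayspinner.lunge[n='12']
Result: 2110-07-31
Step: dayspinner.lunge[n='24']
Result: 2112-07-31

Answer: 2112-07-31


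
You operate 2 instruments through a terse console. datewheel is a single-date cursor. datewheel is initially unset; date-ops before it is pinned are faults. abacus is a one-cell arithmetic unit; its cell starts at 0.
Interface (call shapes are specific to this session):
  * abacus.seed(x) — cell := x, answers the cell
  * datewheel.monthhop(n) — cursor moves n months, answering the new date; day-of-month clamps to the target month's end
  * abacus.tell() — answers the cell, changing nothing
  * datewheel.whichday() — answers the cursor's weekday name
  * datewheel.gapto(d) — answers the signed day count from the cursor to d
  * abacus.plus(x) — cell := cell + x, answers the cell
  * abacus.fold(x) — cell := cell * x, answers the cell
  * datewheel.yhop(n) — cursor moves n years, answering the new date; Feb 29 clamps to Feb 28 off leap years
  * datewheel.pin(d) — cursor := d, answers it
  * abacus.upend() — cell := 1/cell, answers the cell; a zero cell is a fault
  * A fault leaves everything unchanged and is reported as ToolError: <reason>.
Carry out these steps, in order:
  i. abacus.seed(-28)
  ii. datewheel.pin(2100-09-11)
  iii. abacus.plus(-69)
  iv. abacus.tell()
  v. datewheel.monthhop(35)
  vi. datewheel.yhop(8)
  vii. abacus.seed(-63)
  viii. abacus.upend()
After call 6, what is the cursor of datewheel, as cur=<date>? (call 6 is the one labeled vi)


Now I run seed(x→-28), and observe -28.
I run pin(d→2100-09-11), and see 2100-09-11.
I invoke plus(x→-69), which returns -97.
Calling tell(), — result: -97.
Invoking monthhop(n→35), yielding 2103-08-11.
Then yhop(n→8), → 2111-08-11.
Using seed(x→-63), and see -63.
I run upend, and observe -1/63.

Answer: cur=2111-08-11


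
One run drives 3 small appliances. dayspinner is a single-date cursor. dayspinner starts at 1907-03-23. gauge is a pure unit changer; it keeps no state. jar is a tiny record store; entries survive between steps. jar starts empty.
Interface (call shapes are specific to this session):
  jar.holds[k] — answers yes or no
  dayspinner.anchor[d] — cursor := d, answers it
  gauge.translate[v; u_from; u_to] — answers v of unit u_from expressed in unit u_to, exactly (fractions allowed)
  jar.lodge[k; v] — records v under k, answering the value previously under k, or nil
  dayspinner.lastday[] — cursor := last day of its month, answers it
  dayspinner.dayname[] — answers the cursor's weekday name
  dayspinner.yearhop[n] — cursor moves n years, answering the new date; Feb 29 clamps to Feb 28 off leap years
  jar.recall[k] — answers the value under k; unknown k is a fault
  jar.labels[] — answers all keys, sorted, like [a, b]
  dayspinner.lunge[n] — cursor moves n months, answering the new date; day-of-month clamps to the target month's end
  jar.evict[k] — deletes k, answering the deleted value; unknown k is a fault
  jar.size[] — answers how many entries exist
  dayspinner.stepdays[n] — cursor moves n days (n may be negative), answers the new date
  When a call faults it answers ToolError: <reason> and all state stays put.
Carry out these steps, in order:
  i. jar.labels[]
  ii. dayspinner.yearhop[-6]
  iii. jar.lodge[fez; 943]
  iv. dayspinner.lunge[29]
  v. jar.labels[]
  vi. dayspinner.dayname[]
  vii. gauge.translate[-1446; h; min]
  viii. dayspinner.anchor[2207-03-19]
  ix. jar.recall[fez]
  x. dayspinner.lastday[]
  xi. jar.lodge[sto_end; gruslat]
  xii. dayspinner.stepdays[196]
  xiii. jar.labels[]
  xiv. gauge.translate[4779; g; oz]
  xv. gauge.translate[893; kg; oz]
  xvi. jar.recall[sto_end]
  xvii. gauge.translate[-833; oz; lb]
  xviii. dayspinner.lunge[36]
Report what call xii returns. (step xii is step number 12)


Do: jar.labels[]
See: []
Do: dayspinner.yearhop[n: -6]
See: 1901-03-23
Do: jar.lodge[k: fez; v: 943]
See: nil
Do: dayspinner.lunge[n: 29]
See: 1903-08-23
Do: jar.labels[]
See: [fez]
Do: dayspinner.dayname[]
See: Sunday
Do: gauge.translate[v: -1446; u_from: h; u_to: min]
See: -86760
Do: dayspinner.anchor[d: 2207-03-19]
See: 2207-03-19
Do: jar.recall[k: fez]
See: 943
Do: dayspinner.lastday[]
See: 2207-03-31
Do: jar.lodge[k: sto_end; v: gruslat]
See: nil
Do: dayspinner.stepdays[n: 196]
See: 2207-10-13
Do: jar.labels[]
See: [fez, sto_end]
Do: gauge.translate[v: 4779; u_from: g; u_to: oz]
See: 7646400000/45359237
Do: gauge.translate[v: 893; u_from: kg; u_to: oz]
See: 1428800000000/45359237
Do: jar.recall[k: sto_end]
See: gruslat
Do: gauge.translate[v: -833; u_from: oz; u_to: lb]
See: -833/16
Do: dayspinner.lunge[n: 36]
See: 2210-10-13

Answer: 2207-10-13


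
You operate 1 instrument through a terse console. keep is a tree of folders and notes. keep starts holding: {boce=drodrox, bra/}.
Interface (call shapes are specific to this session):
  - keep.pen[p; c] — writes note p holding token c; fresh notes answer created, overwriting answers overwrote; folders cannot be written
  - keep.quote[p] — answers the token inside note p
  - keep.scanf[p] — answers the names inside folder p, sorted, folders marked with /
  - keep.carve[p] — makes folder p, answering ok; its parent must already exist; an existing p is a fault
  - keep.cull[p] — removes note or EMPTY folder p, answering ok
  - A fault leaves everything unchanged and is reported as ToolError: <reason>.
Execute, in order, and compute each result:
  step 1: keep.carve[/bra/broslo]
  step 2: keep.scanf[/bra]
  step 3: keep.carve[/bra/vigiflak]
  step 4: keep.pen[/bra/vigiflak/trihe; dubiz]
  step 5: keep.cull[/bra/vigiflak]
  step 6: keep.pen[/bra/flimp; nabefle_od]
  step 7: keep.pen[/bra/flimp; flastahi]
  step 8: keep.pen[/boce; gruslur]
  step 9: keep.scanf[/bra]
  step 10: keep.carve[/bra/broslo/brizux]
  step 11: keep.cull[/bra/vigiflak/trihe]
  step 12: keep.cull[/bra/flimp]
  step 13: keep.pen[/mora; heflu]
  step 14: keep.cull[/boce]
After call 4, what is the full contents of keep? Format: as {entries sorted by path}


>>> keep.carve p: /bra/broslo
= ok
>>> keep.scanf p: /bra
= [broslo/]
>>> keep.carve p: /bra/vigiflak
= ok
>>> keep.pen p: /bra/vigiflak/trihe c: dubiz
= created
>>> keep.cull p: /bra/vigiflak
= ToolError: not empty
>>> keep.pen p: /bra/flimp c: nabefle_od
= created
>>> keep.pen p: /bra/flimp c: flastahi
= overwrote
>>> keep.pen p: /boce c: gruslur
= overwrote
>>> keep.scanf p: /bra
= [broslo/, flimp, vigiflak/]
>>> keep.carve p: /bra/broslo/brizux
= ok
>>> keep.cull p: /bra/vigiflak/trihe
= ok
>>> keep.cull p: /bra/flimp
= ok
>>> keep.pen p: /mora c: heflu
= created
>>> keep.cull p: /boce
= ok

Answer: {boce=drodrox, bra/, bra/broslo/, bra/vigiflak/, bra/vigiflak/trihe=dubiz}


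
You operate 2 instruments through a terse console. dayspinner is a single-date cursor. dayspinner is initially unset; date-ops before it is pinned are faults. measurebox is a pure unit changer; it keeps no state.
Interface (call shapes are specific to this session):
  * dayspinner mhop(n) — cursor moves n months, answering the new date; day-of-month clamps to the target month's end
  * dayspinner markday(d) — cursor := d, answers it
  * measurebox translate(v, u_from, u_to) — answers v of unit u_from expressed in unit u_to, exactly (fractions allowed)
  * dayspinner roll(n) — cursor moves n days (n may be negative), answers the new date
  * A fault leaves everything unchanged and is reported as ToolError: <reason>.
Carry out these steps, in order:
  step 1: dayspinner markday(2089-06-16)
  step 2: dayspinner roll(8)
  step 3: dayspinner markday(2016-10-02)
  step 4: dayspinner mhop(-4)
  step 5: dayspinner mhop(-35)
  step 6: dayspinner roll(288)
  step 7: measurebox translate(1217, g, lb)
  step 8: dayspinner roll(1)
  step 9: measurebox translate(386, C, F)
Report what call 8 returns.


Answer: 2014-04-17

Derivation:
CALL dayspinner markday[d=2089-06-16]
RET  2089-06-16
CALL dayspinner roll[n=8]
RET  2089-06-24
CALL dayspinner markday[d=2016-10-02]
RET  2016-10-02
CALL dayspinner mhop[n=-4]
RET  2016-06-02
CALL dayspinner mhop[n=-35]
RET  2013-07-02
CALL dayspinner roll[n=288]
RET  2014-04-16
CALL measurebox translate[v=1217; u_from=g; u_to=lb]
RET  121700000/45359237
CALL dayspinner roll[n=1]
RET  2014-04-17
CALL measurebox translate[v=386; u_from=C; u_to=F]
RET  3634/5


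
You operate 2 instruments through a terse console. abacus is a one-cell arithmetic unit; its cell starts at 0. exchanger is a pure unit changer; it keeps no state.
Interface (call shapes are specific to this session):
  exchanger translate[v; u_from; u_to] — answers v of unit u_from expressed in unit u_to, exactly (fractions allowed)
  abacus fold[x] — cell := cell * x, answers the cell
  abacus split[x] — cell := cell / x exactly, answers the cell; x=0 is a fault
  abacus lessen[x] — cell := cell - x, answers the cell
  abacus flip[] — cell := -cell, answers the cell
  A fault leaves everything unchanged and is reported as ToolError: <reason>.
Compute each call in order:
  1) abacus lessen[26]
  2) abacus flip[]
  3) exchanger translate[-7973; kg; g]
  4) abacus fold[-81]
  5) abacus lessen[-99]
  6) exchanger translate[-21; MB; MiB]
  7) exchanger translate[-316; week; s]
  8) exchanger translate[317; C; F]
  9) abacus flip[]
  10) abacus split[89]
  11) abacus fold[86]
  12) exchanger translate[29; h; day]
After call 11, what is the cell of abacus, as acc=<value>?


~$ abacus lessen x→26
= -26
~$ abacus flip
= 26
~$ exchanger translate v→-7973 u_from→kg u_to→g
= -7973000
~$ abacus fold x→-81
= -2106
~$ abacus lessen x→-99
= -2007
~$ exchanger translate v→-21 u_from→MB u_to→MiB
= -328125/16384
~$ exchanger translate v→-316 u_from→week u_to→s
= -191116800
~$ exchanger translate v→317 u_from→C u_to→F
= 3013/5
~$ abacus flip
= 2007
~$ abacus split x→89
= 2007/89
~$ abacus fold x→86
= 172602/89
~$ exchanger translate v→29 u_from→h u_to→day
= 29/24

Answer: acc=172602/89


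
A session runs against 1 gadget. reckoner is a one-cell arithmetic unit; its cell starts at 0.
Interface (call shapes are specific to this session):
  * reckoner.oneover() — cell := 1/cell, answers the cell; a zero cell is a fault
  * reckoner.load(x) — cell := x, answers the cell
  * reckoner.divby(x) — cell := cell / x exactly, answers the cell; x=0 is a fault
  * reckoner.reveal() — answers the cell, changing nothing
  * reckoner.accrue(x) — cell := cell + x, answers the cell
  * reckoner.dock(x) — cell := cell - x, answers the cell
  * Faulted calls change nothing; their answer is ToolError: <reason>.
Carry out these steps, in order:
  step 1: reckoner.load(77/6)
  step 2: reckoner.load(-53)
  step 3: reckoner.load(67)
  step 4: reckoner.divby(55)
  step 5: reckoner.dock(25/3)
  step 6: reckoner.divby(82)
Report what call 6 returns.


Answer: -587/6765

Derivation:
→ reckoner.load(77/6)
← 77/6
→ reckoner.load(-53)
← -53
→ reckoner.load(67)
← 67
→ reckoner.divby(55)
← 67/55
→ reckoner.dock(25/3)
← -1174/165
→ reckoner.divby(82)
← -587/6765


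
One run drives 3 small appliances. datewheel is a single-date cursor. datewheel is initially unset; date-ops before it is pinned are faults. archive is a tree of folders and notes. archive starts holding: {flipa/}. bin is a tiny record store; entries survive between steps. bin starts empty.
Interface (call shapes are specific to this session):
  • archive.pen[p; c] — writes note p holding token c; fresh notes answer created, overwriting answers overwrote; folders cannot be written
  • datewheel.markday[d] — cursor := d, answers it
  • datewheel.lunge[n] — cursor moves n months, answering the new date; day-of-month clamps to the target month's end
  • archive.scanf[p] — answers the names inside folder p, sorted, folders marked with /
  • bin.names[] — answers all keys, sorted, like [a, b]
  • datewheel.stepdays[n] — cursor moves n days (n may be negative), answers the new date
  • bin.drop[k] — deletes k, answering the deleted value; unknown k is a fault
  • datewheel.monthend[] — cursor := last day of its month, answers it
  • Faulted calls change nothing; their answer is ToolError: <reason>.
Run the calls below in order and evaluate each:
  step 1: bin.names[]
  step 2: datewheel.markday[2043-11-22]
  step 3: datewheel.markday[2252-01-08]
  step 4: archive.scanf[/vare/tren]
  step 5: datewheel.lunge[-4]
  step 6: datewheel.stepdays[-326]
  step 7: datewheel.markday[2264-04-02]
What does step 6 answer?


Answer: 2250-10-17

Derivation:
> bin.names
[out] []
> datewheel.markday d='2043-11-22'
[out] 2043-11-22
> datewheel.markday d='2252-01-08'
[out] 2252-01-08
> archive.scanf p='/vare/tren'
[out] ToolError: not found
> datewheel.lunge n='-4'
[out] 2251-09-08
> datewheel.stepdays n='-326'
[out] 2250-10-17
> datewheel.markday d='2264-04-02'
[out] 2264-04-02


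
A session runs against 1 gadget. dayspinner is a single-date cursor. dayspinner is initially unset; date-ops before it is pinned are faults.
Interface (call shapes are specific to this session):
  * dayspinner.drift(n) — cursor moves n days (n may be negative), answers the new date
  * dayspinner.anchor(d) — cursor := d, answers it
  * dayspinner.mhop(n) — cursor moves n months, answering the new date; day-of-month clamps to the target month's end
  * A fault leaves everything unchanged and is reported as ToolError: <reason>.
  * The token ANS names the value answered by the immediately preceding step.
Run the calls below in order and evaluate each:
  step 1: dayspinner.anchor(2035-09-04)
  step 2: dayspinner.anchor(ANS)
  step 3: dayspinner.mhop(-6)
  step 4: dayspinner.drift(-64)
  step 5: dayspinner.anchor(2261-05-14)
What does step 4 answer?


! 1. anchor(2035-09-04) ~> 2035-09-04
! 2. anchor(ANS) ~> 2035-09-04
! 3. mhop(-6) ~> 2035-03-04
! 4. drift(-64) ~> 2034-12-30
! 5. anchor(2261-05-14) ~> 2261-05-14

Answer: 2034-12-30


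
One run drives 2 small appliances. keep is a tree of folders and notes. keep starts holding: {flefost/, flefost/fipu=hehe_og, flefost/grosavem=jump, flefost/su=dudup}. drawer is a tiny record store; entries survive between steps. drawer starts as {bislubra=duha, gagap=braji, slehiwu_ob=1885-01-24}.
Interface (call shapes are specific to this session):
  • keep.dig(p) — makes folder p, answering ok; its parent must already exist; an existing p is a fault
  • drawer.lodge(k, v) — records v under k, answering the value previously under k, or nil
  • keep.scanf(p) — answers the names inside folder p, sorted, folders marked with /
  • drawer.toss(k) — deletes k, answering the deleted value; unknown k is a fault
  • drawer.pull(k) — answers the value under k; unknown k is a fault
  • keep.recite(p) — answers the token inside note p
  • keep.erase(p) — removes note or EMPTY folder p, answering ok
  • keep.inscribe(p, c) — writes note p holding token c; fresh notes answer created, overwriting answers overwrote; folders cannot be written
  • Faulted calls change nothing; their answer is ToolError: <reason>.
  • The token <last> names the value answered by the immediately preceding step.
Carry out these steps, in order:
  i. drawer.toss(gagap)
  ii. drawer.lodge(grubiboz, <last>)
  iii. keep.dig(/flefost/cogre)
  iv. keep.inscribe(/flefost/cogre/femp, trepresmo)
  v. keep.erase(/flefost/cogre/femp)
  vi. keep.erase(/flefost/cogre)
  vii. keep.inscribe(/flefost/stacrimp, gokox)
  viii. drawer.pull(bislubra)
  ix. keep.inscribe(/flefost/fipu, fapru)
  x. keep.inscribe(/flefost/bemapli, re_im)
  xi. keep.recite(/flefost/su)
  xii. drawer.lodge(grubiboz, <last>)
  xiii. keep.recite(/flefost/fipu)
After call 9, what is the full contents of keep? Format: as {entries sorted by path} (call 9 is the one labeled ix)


Answer: {flefost/, flefost/fipu=fapru, flefost/grosavem=jump, flefost/stacrimp=gokox, flefost/su=dudup}

Derivation:
==> toss(k='gagap')
<== braji
==> lodge(k='grubiboz', v='<last>')
<== nil
==> dig(p='/flefost/cogre')
<== ok
==> inscribe(p='/flefost/cogre/femp', c='trepresmo')
<== created
==> erase(p='/flefost/cogre/femp')
<== ok
==> erase(p='/flefost/cogre')
<== ok
==> inscribe(p='/flefost/stacrimp', c='gokox')
<== created
==> pull(k='bislubra')
<== duha
==> inscribe(p='/flefost/fipu', c='fapru')
<== overwrote
==> inscribe(p='/flefost/bemapli', c='re_im')
<== created
==> recite(p='/flefost/su')
<== dudup
==> lodge(k='grubiboz', v='<last>')
<== braji
==> recite(p='/flefost/fipu')
<== fapru


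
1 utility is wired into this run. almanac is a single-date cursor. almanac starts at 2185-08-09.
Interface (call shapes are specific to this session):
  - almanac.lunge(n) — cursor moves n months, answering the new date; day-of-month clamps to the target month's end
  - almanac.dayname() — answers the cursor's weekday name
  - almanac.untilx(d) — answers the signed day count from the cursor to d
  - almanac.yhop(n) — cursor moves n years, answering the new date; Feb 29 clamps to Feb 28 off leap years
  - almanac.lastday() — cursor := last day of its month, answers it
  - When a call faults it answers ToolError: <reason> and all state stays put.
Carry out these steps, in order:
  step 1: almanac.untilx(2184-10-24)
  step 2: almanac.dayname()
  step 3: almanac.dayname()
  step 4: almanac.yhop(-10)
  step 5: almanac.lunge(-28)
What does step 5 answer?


Answer: 2173-04-09

Derivation:
-> almanac.untilx(d→2184-10-24)
<- -289
-> almanac.dayname()
<- Tuesday
-> almanac.dayname()
<- Tuesday
-> almanac.yhop(n→-10)
<- 2175-08-09
-> almanac.lunge(n→-28)
<- 2173-04-09


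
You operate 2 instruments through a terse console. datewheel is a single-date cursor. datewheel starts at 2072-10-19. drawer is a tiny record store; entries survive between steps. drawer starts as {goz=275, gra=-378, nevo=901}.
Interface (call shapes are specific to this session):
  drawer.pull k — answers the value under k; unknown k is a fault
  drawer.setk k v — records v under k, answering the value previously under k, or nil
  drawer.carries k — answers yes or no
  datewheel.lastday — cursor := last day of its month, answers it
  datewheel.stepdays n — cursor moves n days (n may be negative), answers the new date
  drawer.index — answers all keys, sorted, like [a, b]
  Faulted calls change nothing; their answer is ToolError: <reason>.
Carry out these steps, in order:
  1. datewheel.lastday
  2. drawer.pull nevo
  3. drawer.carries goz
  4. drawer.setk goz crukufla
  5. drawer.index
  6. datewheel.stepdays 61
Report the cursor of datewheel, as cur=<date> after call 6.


Answer: cur=2072-12-31

Derivation:
I call lastday(): 2072-10-31.
I call pull using k: nevo, which returns 901.
Then carries using k: goz, and get yes.
I call setk using k: goz, v: crukufla, yielding 275.
Using index(), which returns [goz, gra, nevo].
Then stepdays using n: 61, yielding 2072-12-31.


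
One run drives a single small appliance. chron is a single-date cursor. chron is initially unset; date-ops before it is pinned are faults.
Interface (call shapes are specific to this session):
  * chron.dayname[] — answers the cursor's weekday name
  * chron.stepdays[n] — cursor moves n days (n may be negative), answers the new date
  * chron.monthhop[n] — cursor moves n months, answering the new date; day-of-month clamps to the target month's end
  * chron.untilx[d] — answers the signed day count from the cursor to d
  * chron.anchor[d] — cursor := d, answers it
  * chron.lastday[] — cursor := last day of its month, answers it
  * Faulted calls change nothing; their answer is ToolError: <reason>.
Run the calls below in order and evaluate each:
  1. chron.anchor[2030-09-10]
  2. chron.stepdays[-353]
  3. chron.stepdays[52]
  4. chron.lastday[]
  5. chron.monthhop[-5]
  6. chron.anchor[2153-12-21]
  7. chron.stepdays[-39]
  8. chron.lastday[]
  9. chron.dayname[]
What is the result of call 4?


Answer: 2029-11-30

Derivation:
// chron.anchor(d=2030-09-10) : 2030-09-10
// chron.stepdays(n=-353) : 2029-09-22
// chron.stepdays(n=52) : 2029-11-13
// chron.lastday() : 2029-11-30
// chron.monthhop(n=-5) : 2029-06-30
// chron.anchor(d=2153-12-21) : 2153-12-21
// chron.stepdays(n=-39) : 2153-11-12
// chron.lastday() : 2153-11-30
// chron.dayname() : Friday
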